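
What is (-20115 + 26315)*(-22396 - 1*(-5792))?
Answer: -102944800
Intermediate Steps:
(-20115 + 26315)*(-22396 - 1*(-5792)) = 6200*(-22396 + 5792) = 6200*(-16604) = -102944800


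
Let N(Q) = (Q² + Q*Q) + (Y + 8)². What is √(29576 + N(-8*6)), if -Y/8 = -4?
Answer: 6*√994 ≈ 189.17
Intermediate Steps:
Y = 32 (Y = -8*(-4) = 32)
N(Q) = 1600 + 2*Q² (N(Q) = (Q² + Q*Q) + (32 + 8)² = (Q² + Q²) + 40² = 2*Q² + 1600 = 1600 + 2*Q²)
√(29576 + N(-8*6)) = √(29576 + (1600 + 2*(-8*6)²)) = √(29576 + (1600 + 2*(-48)²)) = √(29576 + (1600 + 2*2304)) = √(29576 + (1600 + 4608)) = √(29576 + 6208) = √35784 = 6*√994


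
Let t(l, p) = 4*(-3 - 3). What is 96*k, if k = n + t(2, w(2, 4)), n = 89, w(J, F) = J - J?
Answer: 6240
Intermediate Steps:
w(J, F) = 0
t(l, p) = -24 (t(l, p) = 4*(-6) = -24)
k = 65 (k = 89 - 24 = 65)
96*k = 96*65 = 6240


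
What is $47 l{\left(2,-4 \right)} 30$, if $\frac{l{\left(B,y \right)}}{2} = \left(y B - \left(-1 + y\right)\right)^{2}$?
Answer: $25380$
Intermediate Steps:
$l{\left(B,y \right)} = 2 \left(1 - y + B y\right)^{2}$ ($l{\left(B,y \right)} = 2 \left(y B - \left(-1 + y\right)\right)^{2} = 2 \left(B y - \left(-1 + y\right)\right)^{2} = 2 \left(1 - y + B y\right)^{2}$)
$47 l{\left(2,-4 \right)} 30 = 47 \cdot 2 \left(1 - -4 + 2 \left(-4\right)\right)^{2} \cdot 30 = 47 \cdot 2 \left(1 + 4 - 8\right)^{2} \cdot 30 = 47 \cdot 2 \left(-3\right)^{2} \cdot 30 = 47 \cdot 2 \cdot 9 \cdot 30 = 47 \cdot 18 \cdot 30 = 846 \cdot 30 = 25380$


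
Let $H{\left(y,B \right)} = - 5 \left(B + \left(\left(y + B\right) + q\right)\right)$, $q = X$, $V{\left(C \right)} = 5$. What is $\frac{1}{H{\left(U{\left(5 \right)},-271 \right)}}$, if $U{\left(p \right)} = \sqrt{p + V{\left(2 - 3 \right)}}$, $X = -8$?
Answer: $\frac{11}{30249} + \frac{\sqrt{10}}{1512450} \approx 0.00036574$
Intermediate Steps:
$q = -8$
$U{\left(p \right)} = \sqrt{5 + p}$ ($U{\left(p \right)} = \sqrt{p + 5} = \sqrt{5 + p}$)
$H{\left(y,B \right)} = 40 - 10 B - 5 y$ ($H{\left(y,B \right)} = - 5 \left(B - \left(8 - B - y\right)\right) = - 5 \left(B + \left(-8 + B + y\right)\right) = - 5 \left(-8 + y + 2 B\right) = 40 - 10 B - 5 y$)
$\frac{1}{H{\left(U{\left(5 \right)},-271 \right)}} = \frac{1}{40 - -2710 - 5 \sqrt{5 + 5}} = \frac{1}{40 + 2710 - 5 \sqrt{10}} = \frac{1}{2750 - 5 \sqrt{10}}$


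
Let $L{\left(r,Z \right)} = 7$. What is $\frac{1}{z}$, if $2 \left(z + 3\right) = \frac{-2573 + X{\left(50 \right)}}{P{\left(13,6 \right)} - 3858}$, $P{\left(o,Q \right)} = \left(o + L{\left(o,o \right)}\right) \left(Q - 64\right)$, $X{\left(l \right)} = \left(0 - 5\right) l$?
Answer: $- \frac{10036}{27285} \approx -0.36782$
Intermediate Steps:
$X{\left(l \right)} = - 5 l$
$P{\left(o,Q \right)} = \left(-64 + Q\right) \left(7 + o\right)$ ($P{\left(o,Q \right)} = \left(o + 7\right) \left(Q - 64\right) = \left(7 + o\right) \left(-64 + Q\right) = \left(-64 + Q\right) \left(7 + o\right)$)
$z = - \frac{27285}{10036}$ ($z = -3 + \frac{\left(-2573 - 250\right) \frac{1}{\left(-448 - 832 + 7 \cdot 6 + 6 \cdot 13\right) - 3858}}{2} = -3 + \frac{\left(-2573 - 250\right) \frac{1}{\left(-448 - 832 + 42 + 78\right) - 3858}}{2} = -3 + \frac{\left(-2823\right) \frac{1}{-1160 - 3858}}{2} = -3 + \frac{\left(-2823\right) \frac{1}{-5018}}{2} = -3 + \frac{\left(-2823\right) \left(- \frac{1}{5018}\right)}{2} = -3 + \frac{1}{2} \cdot \frac{2823}{5018} = -3 + \frac{2823}{10036} = - \frac{27285}{10036} \approx -2.7187$)
$\frac{1}{z} = \frac{1}{- \frac{27285}{10036}} = - \frac{10036}{27285}$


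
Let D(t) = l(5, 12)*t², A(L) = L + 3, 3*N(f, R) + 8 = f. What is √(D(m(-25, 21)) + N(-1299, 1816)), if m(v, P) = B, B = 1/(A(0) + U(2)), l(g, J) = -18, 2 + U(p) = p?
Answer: I*√3939/3 ≈ 20.92*I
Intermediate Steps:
N(f, R) = -8/3 + f/3
A(L) = 3 + L
U(p) = -2 + p
B = ⅓ (B = 1/((3 + 0) + (-2 + 2)) = 1/(3 + 0) = 1/3 = ⅓ ≈ 0.33333)
m(v, P) = ⅓
D(t) = -18*t²
√(D(m(-25, 21)) + N(-1299, 1816)) = √(-18*(⅓)² + (-8/3 + (⅓)*(-1299))) = √(-18*⅑ + (-8/3 - 433)) = √(-2 - 1307/3) = √(-1313/3) = I*√3939/3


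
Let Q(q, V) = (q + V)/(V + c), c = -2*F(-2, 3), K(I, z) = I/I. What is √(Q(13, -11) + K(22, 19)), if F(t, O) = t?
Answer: √35/7 ≈ 0.84515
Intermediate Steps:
K(I, z) = 1
c = 4 (c = -2*(-2) = 4)
Q(q, V) = (V + q)/(4 + V) (Q(q, V) = (q + V)/(V + 4) = (V + q)/(4 + V))
√(Q(13, -11) + K(22, 19)) = √((-11 + 13)/(4 - 11) + 1) = √(2/(-7) + 1) = √(-⅐*2 + 1) = √(-2/7 + 1) = √(5/7) = √35/7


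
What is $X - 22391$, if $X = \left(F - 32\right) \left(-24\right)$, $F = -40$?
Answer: $-20663$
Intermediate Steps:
$X = 1728$ ($X = \left(-40 - 32\right) \left(-24\right) = \left(-72\right) \left(-24\right) = 1728$)
$X - 22391 = 1728 - 22391 = -20663$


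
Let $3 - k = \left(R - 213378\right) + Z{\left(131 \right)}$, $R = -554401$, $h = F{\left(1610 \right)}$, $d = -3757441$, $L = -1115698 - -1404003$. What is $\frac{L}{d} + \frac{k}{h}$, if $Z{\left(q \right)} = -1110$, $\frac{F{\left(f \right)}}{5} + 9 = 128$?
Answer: $\frac{125604121039}{97203365} \approx 1292.2$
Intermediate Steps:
$F{\left(f \right)} = 595$ ($F{\left(f \right)} = -45 + 5 \cdot 128 = -45 + 640 = 595$)
$L = 288305$ ($L = -1115698 + 1404003 = 288305$)
$h = 595$
$k = 768892$ ($k = 3 - \left(\left(-554401 - 213378\right) - 1110\right) = 3 - \left(-767779 - 1110\right) = 3 - -768889 = 3 + 768889 = 768892$)
$\frac{L}{d} + \frac{k}{h} = \frac{288305}{-3757441} + \frac{768892}{595} = 288305 \left(- \frac{1}{3757441}\right) + 768892 \cdot \frac{1}{595} = - \frac{12535}{163367} + \frac{768892}{595} = \frac{125604121039}{97203365}$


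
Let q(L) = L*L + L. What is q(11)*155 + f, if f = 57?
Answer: 20517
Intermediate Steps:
q(L) = L + L² (q(L) = L² + L = L + L²)
q(11)*155 + f = (11*(1 + 11))*155 + 57 = (11*12)*155 + 57 = 132*155 + 57 = 20460 + 57 = 20517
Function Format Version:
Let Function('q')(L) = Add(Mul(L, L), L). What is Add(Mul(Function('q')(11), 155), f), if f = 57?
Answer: 20517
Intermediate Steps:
Function('q')(L) = Add(L, Pow(L, 2)) (Function('q')(L) = Add(Pow(L, 2), L) = Add(L, Pow(L, 2)))
Add(Mul(Function('q')(11), 155), f) = Add(Mul(Mul(11, Add(1, 11)), 155), 57) = Add(Mul(Mul(11, 12), 155), 57) = Add(Mul(132, 155), 57) = Add(20460, 57) = 20517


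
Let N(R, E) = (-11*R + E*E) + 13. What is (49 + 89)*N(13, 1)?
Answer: -17802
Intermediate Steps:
N(R, E) = 13 + E**2 - 11*R (N(R, E) = (-11*R + E**2) + 13 = (E**2 - 11*R) + 13 = 13 + E**2 - 11*R)
(49 + 89)*N(13, 1) = (49 + 89)*(13 + 1**2 - 11*13) = 138*(13 + 1 - 143) = 138*(-129) = -17802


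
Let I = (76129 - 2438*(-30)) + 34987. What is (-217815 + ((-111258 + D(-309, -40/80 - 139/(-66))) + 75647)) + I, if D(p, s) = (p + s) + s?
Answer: -2292701/33 ≈ -69476.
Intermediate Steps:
D(p, s) = p + 2*s
I = 184256 (I = (76129 + 73140) + 34987 = 149269 + 34987 = 184256)
(-217815 + ((-111258 + D(-309, -40/80 - 139/(-66))) + 75647)) + I = (-217815 + ((-111258 + (-309 + 2*(-40/80 - 139/(-66)))) + 75647)) + 184256 = (-217815 + ((-111258 + (-309 + 2*(-40*1/80 - 139*(-1/66)))) + 75647)) + 184256 = (-217815 + ((-111258 + (-309 + 2*(-1/2 + 139/66))) + 75647)) + 184256 = (-217815 + ((-111258 + (-309 + 2*(53/33))) + 75647)) + 184256 = (-217815 + ((-111258 + (-309 + 106/33)) + 75647)) + 184256 = (-217815 + ((-111258 - 10091/33) + 75647)) + 184256 = (-217815 + (-3681605/33 + 75647)) + 184256 = (-217815 - 1185254/33) + 184256 = -8373149/33 + 184256 = -2292701/33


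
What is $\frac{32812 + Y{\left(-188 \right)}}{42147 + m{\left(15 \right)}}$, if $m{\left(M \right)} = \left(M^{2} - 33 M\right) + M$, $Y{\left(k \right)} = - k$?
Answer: $\frac{2750}{3491} \approx 0.78774$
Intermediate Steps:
$m{\left(M \right)} = M^{2} - 32 M$
$\frac{32812 + Y{\left(-188 \right)}}{42147 + m{\left(15 \right)}} = \frac{32812 - -188}{42147 + 15 \left(-32 + 15\right)} = \frac{32812 + 188}{42147 + 15 \left(-17\right)} = \frac{33000}{42147 - 255} = \frac{33000}{41892} = 33000 \cdot \frac{1}{41892} = \frac{2750}{3491}$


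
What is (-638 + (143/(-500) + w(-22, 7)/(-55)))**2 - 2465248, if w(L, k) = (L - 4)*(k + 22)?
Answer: -62773338460071/30250000 ≈ -2.0752e+6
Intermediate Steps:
w(L, k) = (-4 + L)*(22 + k)
(-638 + (143/(-500) + w(-22, 7)/(-55)))**2 - 2465248 = (-638 + (143/(-500) + (-88 - 4*7 + 22*(-22) - 22*7)/(-55)))**2 - 2465248 = (-638 + (143*(-1/500) + (-88 - 28 - 484 - 154)*(-1/55)))**2 - 2465248 = (-638 + (-143/500 - 754*(-1/55)))**2 - 2465248 = (-638 + (-143/500 + 754/55))**2 - 2465248 = (-638 + 73827/5500)**2 - 2465248 = (-3435173/5500)**2 - 2465248 = 11800413539929/30250000 - 2465248 = -62773338460071/30250000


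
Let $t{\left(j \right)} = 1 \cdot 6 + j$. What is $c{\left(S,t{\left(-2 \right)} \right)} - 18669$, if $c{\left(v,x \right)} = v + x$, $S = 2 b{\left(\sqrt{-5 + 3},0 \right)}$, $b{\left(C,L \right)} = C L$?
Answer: $-18665$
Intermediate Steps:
$t{\left(j \right)} = 6 + j$
$S = 0$ ($S = 2 \sqrt{-5 + 3} \cdot 0 = 2 \sqrt{-2} \cdot 0 = 2 i \sqrt{2} \cdot 0 = 2 \cdot 0 = 0$)
$c{\left(S,t{\left(-2 \right)} \right)} - 18669 = \left(0 + \left(6 - 2\right)\right) - 18669 = \left(0 + 4\right) - 18669 = 4 - 18669 = -18665$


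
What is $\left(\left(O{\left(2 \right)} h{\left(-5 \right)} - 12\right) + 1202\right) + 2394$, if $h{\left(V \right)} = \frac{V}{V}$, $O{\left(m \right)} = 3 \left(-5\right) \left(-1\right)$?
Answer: $3599$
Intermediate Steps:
$O{\left(m \right)} = 15$ ($O{\left(m \right)} = \left(-15\right) \left(-1\right) = 15$)
$h{\left(V \right)} = 1$
$\left(\left(O{\left(2 \right)} h{\left(-5 \right)} - 12\right) + 1202\right) + 2394 = \left(\left(15 \cdot 1 - 12\right) + 1202\right) + 2394 = \left(\left(15 - 12\right) + 1202\right) + 2394 = \left(3 + 1202\right) + 2394 = 1205 + 2394 = 3599$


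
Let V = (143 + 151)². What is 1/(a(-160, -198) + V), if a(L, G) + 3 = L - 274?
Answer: 1/85999 ≈ 1.1628e-5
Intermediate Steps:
a(L, G) = -277 + L (a(L, G) = -3 + (L - 274) = -3 + (-274 + L) = -277 + L)
V = 86436 (V = 294² = 86436)
1/(a(-160, -198) + V) = 1/((-277 - 160) + 86436) = 1/(-437 + 86436) = 1/85999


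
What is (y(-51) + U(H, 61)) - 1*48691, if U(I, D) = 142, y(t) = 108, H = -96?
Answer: -48441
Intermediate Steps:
(y(-51) + U(H, 61)) - 1*48691 = (108 + 142) - 1*48691 = 250 - 48691 = -48441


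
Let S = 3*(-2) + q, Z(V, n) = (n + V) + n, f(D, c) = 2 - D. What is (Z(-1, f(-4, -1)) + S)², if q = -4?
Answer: 1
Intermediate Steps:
Z(V, n) = V + 2*n (Z(V, n) = (V + n) + n = V + 2*n)
S = -10 (S = 3*(-2) - 4 = -6 - 4 = -10)
(Z(-1, f(-4, -1)) + S)² = ((-1 + 2*(2 - 1*(-4))) - 10)² = ((-1 + 2*(2 + 4)) - 10)² = ((-1 + 2*6) - 10)² = ((-1 + 12) - 10)² = (11 - 10)² = 1² = 1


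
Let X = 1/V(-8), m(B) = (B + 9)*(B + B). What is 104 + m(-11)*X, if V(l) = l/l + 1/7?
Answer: 285/2 ≈ 142.50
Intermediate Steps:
V(l) = 8/7 (V(l) = 1 + 1*(1/7) = 1 + 1/7 = 8/7)
m(B) = 2*B*(9 + B) (m(B) = (9 + B)*(2*B) = 2*B*(9 + B))
X = 7/8 (X = 1/(8/7) = 7/8 ≈ 0.87500)
104 + m(-11)*X = 104 + (2*(-11)*(9 - 11))*(7/8) = 104 + (2*(-11)*(-2))*(7/8) = 104 + 44*(7/8) = 104 + 77/2 = 285/2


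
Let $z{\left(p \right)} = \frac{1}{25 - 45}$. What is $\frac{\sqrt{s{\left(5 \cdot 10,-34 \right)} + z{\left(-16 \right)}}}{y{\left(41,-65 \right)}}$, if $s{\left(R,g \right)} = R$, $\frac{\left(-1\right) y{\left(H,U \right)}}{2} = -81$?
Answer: $\frac{\sqrt{555}}{540} \approx 0.043627$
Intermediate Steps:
$y{\left(H,U \right)} = 162$ ($y{\left(H,U \right)} = \left(-2\right) \left(-81\right) = 162$)
$z{\left(p \right)} = - \frac{1}{20}$ ($z{\left(p \right)} = \frac{1}{-20} = - \frac{1}{20}$)
$\frac{\sqrt{s{\left(5 \cdot 10,-34 \right)} + z{\left(-16 \right)}}}{y{\left(41,-65 \right)}} = \frac{\sqrt{5 \cdot 10 - \frac{1}{20}}}{162} = \sqrt{50 - \frac{1}{20}} \cdot \frac{1}{162} = \sqrt{\frac{999}{20}} \cdot \frac{1}{162} = \frac{3 \sqrt{555}}{10} \cdot \frac{1}{162} = \frac{\sqrt{555}}{540}$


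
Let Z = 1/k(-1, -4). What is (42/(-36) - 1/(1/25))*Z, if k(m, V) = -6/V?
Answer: -157/9 ≈ -17.444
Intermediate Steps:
Z = 2/3 (Z = 1/(-6/(-4)) = 1/(-6*(-1/4)) = 1/(3/2) = 2/3 ≈ 0.66667)
(42/(-36) - 1/(1/25))*Z = (42/(-36) - 1/(1/25))*(2/3) = (42*(-1/36) - 1/1/25)*(2/3) = (-7/6 - 1*25)*(2/3) = (-7/6 - 25)*(2/3) = -157/6*2/3 = -157/9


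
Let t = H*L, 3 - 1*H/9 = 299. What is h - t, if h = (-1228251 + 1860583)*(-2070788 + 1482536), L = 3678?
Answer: -371960765472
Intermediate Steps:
H = -2664 (H = 27 - 9*299 = 27 - 2691 = -2664)
h = -371970563664 (h = 632332*(-588252) = -371970563664)
t = -9798192 (t = -2664*3678 = -9798192)
h - t = -371970563664 - 1*(-9798192) = -371970563664 + 9798192 = -371960765472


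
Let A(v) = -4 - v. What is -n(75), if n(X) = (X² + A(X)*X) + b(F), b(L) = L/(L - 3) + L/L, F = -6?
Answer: 895/3 ≈ 298.33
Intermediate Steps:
b(L) = 1 + L/(-3 + L) (b(L) = L/(-3 + L) + 1 = 1 + L/(-3 + L))
n(X) = 5/3 + X² + X*(-4 - X) (n(X) = (X² + (-4 - X)*X) + (-3 + 2*(-6))/(-3 - 6) = (X² + X*(-4 - X)) + (-3 - 12)/(-9) = (X² + X*(-4 - X)) - ⅑*(-15) = (X² + X*(-4 - X)) + 5/3 = 5/3 + X² + X*(-4 - X))
-n(75) = -(5/3 - 4*75) = -(5/3 - 300) = -1*(-895/3) = 895/3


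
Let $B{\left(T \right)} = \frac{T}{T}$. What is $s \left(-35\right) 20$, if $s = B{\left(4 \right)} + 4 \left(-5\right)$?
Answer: $13300$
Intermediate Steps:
$B{\left(T \right)} = 1$
$s = -19$ ($s = 1 + 4 \left(-5\right) = 1 - 20 = -19$)
$s \left(-35\right) 20 = \left(-19\right) \left(-35\right) 20 = 665 \cdot 20 = 13300$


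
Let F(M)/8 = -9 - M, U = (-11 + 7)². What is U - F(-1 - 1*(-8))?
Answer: 144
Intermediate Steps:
U = 16 (U = (-4)² = 16)
F(M) = -72 - 8*M (F(M) = 8*(-9 - M) = -72 - 8*M)
U - F(-1 - 1*(-8)) = 16 - (-72 - 8*(-1 - 1*(-8))) = 16 - (-72 - 8*(-1 + 8)) = 16 - (-72 - 8*7) = 16 - (-72 - 56) = 16 - 1*(-128) = 16 + 128 = 144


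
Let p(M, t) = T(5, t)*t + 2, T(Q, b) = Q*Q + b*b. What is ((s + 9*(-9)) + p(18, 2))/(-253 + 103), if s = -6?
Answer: 9/50 ≈ 0.18000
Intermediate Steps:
T(Q, b) = Q² + b²
p(M, t) = 2 + t*(25 + t²) (p(M, t) = (5² + t²)*t + 2 = (25 + t²)*t + 2 = t*(25 + t²) + 2 = 2 + t*(25 + t²))
((s + 9*(-9)) + p(18, 2))/(-253 + 103) = ((-6 + 9*(-9)) + (2 + 2*(25 + 2²)))/(-253 + 103) = ((-6 - 81) + (2 + 2*(25 + 4)))/(-150) = (-87 + (2 + 2*29))*(-1/150) = (-87 + (2 + 58))*(-1/150) = (-87 + 60)*(-1/150) = -27*(-1/150) = 9/50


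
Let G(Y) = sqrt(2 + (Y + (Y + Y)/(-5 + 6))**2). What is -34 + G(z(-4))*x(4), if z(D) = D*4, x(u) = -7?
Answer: -34 - 7*sqrt(2306) ≈ -370.15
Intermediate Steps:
z(D) = 4*D
G(Y) = sqrt(2 + 9*Y**2) (G(Y) = sqrt(2 + (Y + (2*Y)/1)**2) = sqrt(2 + (Y + (2*Y)*1)**2) = sqrt(2 + (Y + 2*Y)**2) = sqrt(2 + (3*Y)**2) = sqrt(2 + 9*Y**2))
-34 + G(z(-4))*x(4) = -34 + sqrt(2 + 9*(4*(-4))**2)*(-7) = -34 + sqrt(2 + 9*(-16)**2)*(-7) = -34 + sqrt(2 + 9*256)*(-7) = -34 + sqrt(2 + 2304)*(-7) = -34 + sqrt(2306)*(-7) = -34 - 7*sqrt(2306)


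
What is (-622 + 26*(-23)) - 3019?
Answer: -4239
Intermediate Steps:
(-622 + 26*(-23)) - 3019 = (-622 - 598) - 3019 = -1220 - 3019 = -4239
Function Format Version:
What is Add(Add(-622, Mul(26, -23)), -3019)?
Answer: -4239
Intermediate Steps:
Add(Add(-622, Mul(26, -23)), -3019) = Add(Add(-622, -598), -3019) = Add(-1220, -3019) = -4239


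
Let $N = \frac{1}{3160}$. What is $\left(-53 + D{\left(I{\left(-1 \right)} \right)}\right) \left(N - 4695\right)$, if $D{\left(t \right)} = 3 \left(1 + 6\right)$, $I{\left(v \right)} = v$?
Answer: $\frac{59344796}{395} \approx 1.5024 \cdot 10^{5}$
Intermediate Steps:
$N = \frac{1}{3160} \approx 0.00031646$
$D{\left(t \right)} = 21$ ($D{\left(t \right)} = 3 \cdot 7 = 21$)
$\left(-53 + D{\left(I{\left(-1 \right)} \right)}\right) \left(N - 4695\right) = \left(-53 + 21\right) \left(\frac{1}{3160} - 4695\right) = \left(-32\right) \left(- \frac{14836199}{3160}\right) = \frac{59344796}{395}$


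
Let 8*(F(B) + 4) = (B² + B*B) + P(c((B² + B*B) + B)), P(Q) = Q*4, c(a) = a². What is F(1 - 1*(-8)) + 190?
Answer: 59307/4 ≈ 14827.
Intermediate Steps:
P(Q) = 4*Q
F(B) = -4 + (B + 2*B²)²/2 + B²/4 (F(B) = -4 + ((B² + B*B) + 4*((B² + B*B) + B)²)/8 = -4 + ((B² + B²) + 4*((B² + B²) + B)²)/8 = -4 + (2*B² + 4*(2*B² + B)²)/8 = -4 + (2*B² + 4*(B + 2*B²)²)/8 = -4 + ((B + 2*B²)²/2 + B²/4) = -4 + (B + 2*B²)²/2 + B²/4)
F(1 - 1*(-8)) + 190 = (-4 + (1 - 1*(-8))²/4 + (1 - 1*(-8))²*(1 + 2*(1 - 1*(-8)))²/2) + 190 = (-4 + (1 + 8)²/4 + (1 + 8)²*(1 + 2*(1 + 8))²/2) + 190 = (-4 + (¼)*9² + (½)*9²*(1 + 2*9)²) + 190 = (-4 + (¼)*81 + (½)*81*(1 + 18)²) + 190 = (-4 + 81/4 + (½)*81*19²) + 190 = (-4 + 81/4 + (½)*81*361) + 190 = (-4 + 81/4 + 29241/2) + 190 = 58547/4 + 190 = 59307/4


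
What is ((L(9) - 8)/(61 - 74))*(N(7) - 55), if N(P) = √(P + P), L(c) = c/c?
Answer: -385/13 + 7*√14/13 ≈ -27.601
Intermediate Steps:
L(c) = 1
N(P) = √2*√P (N(P) = √(2*P) = √2*√P)
((L(9) - 8)/(61 - 74))*(N(7) - 55) = ((1 - 8)/(61 - 74))*(√2*√7 - 55) = (-7/(-13))*(√14 - 55) = (-7*(-1/13))*(-55 + √14) = 7*(-55 + √14)/13 = -385/13 + 7*√14/13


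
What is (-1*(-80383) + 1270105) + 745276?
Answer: 2095764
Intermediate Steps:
(-1*(-80383) + 1270105) + 745276 = (80383 + 1270105) + 745276 = 1350488 + 745276 = 2095764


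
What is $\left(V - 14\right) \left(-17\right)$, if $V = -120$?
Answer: $2278$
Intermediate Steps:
$\left(V - 14\right) \left(-17\right) = \left(-120 - 14\right) \left(-17\right) = \left(-134\right) \left(-17\right) = 2278$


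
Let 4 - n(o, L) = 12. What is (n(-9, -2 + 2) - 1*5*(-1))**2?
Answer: 9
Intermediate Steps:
n(o, L) = -8 (n(o, L) = 4 - 1*12 = 4 - 12 = -8)
(n(-9, -2 + 2) - 1*5*(-1))**2 = (-8 - 1*5*(-1))**2 = (-8 - 5*(-1))**2 = (-8 + 5)**2 = (-3)**2 = 9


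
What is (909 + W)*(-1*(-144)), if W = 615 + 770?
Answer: 330336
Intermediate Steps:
W = 1385
(909 + W)*(-1*(-144)) = (909 + 1385)*(-1*(-144)) = 2294*144 = 330336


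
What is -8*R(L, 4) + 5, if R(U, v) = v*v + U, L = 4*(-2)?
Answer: -59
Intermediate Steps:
L = -8
R(U, v) = U + v² (R(U, v) = v² + U = U + v²)
-8*R(L, 4) + 5 = -8*(-8 + 4²) + 5 = -8*(-8 + 16) + 5 = -8*8 + 5 = -64 + 5 = -59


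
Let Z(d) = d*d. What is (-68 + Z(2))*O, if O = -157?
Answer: 10048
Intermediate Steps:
Z(d) = d**2
(-68 + Z(2))*O = (-68 + 2**2)*(-157) = (-68 + 4)*(-157) = -64*(-157) = 10048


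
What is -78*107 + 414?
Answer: -7932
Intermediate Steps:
-78*107 + 414 = -8346 + 414 = -7932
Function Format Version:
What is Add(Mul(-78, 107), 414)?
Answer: -7932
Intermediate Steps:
Add(Mul(-78, 107), 414) = Add(-8346, 414) = -7932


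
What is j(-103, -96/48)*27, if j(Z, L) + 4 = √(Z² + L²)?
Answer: -108 + 27*√10613 ≈ 2673.5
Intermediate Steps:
j(Z, L) = -4 + √(L² + Z²) (j(Z, L) = -4 + √(Z² + L²) = -4 + √(L² + Z²))
j(-103, -96/48)*27 = (-4 + √((-96/48)² + (-103)²))*27 = (-4 + √((-96*1/48)² + 10609))*27 = (-4 + √((-2)² + 10609))*27 = (-4 + √(4 + 10609))*27 = (-4 + √10613)*27 = -108 + 27*√10613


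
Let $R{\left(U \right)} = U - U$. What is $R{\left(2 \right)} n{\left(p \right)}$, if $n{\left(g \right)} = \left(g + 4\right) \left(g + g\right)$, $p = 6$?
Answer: $0$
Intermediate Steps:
$R{\left(U \right)} = 0$
$n{\left(g \right)} = 2 g \left(4 + g\right)$ ($n{\left(g \right)} = \left(4 + g\right) 2 g = 2 g \left(4 + g\right)$)
$R{\left(2 \right)} n{\left(p \right)} = 0 \cdot 2 \cdot 6 \left(4 + 6\right) = 0 \cdot 2 \cdot 6 \cdot 10 = 0 \cdot 120 = 0$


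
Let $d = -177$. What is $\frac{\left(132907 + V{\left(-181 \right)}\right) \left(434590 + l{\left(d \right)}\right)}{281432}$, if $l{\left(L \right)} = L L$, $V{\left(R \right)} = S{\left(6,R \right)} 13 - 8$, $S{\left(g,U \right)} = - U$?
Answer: $\frac{15754119147}{70358} \approx 2.2391 \cdot 10^{5}$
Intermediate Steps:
$V{\left(R \right)} = -8 - 13 R$ ($V{\left(R \right)} = - R 13 - 8 = - 13 R - 8 = -8 - 13 R$)
$l{\left(L \right)} = L^{2}$
$\frac{\left(132907 + V{\left(-181 \right)}\right) \left(434590 + l{\left(d \right)}\right)}{281432} = \frac{\left(132907 - -2345\right) \left(434590 + \left(-177\right)^{2}\right)}{281432} = \left(132907 + \left(-8 + 2353\right)\right) \left(434590 + 31329\right) \frac{1}{281432} = \left(132907 + 2345\right) 465919 \cdot \frac{1}{281432} = 135252 \cdot 465919 \cdot \frac{1}{281432} = 63016476588 \cdot \frac{1}{281432} = \frac{15754119147}{70358}$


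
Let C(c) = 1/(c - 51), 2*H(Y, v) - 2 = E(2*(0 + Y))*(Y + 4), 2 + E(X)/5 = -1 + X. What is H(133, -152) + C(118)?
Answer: 12070521/134 ≈ 90079.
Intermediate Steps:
E(X) = -15 + 5*X (E(X) = -10 + 5*(-1 + X) = -10 + (-5 + 5*X) = -15 + 5*X)
H(Y, v) = 1 + (-15 + 10*Y)*(4 + Y)/2 (H(Y, v) = 1 + ((-15 + 5*(2*(0 + Y)))*(Y + 4))/2 = 1 + ((-15 + 5*(2*Y))*(4 + Y))/2 = 1 + ((-15 + 10*Y)*(4 + Y))/2 = 1 + (-15 + 10*Y)*(4 + Y)/2)
C(c) = 1/(-51 + c)
H(133, -152) + C(118) = (-29 + 5*133**2 + (25/2)*133) + 1/(-51 + 118) = (-29 + 5*17689 + 3325/2) + 1/67 = (-29 + 88445 + 3325/2) + 1/67 = 180157/2 + 1/67 = 12070521/134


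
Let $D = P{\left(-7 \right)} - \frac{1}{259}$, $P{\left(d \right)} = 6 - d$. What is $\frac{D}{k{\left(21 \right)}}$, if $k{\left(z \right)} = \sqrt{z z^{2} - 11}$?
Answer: $\frac{1683 \sqrt{370}}{239575} \approx 0.13513$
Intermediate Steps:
$k{\left(z \right)} = \sqrt{-11 + z^{3}}$ ($k{\left(z \right)} = \sqrt{z^{3} - 11} = \sqrt{-11 + z^{3}}$)
$D = \frac{3366}{259}$ ($D = \left(6 - -7\right) - \frac{1}{259} = \left(6 + 7\right) - \frac{1}{259} = 13 - \frac{1}{259} = \frac{3366}{259} \approx 12.996$)
$\frac{D}{k{\left(21 \right)}} = \frac{3366}{259 \sqrt{-11 + 21^{3}}} = \frac{3366}{259 \sqrt{-11 + 9261}} = \frac{3366}{259 \sqrt{9250}} = \frac{3366}{259 \cdot 5 \sqrt{370}} = \frac{3366 \frac{\sqrt{370}}{1850}}{259} = \frac{1683 \sqrt{370}}{239575}$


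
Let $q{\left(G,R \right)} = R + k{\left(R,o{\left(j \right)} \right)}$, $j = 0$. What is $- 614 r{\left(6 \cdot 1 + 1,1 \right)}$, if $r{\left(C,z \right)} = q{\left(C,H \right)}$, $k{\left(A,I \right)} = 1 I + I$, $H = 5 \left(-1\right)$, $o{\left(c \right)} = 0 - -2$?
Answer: $614$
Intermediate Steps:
$o{\left(c \right)} = 2$ ($o{\left(c \right)} = 0 + 2 = 2$)
$H = -5$
$k{\left(A,I \right)} = 2 I$ ($k{\left(A,I \right)} = I + I = 2 I$)
$q{\left(G,R \right)} = 4 + R$ ($q{\left(G,R \right)} = R + 2 \cdot 2 = R + 4 = 4 + R$)
$r{\left(C,z \right)} = -1$ ($r{\left(C,z \right)} = 4 - 5 = -1$)
$- 614 r{\left(6 \cdot 1 + 1,1 \right)} = \left(-614\right) \left(-1\right) = 614$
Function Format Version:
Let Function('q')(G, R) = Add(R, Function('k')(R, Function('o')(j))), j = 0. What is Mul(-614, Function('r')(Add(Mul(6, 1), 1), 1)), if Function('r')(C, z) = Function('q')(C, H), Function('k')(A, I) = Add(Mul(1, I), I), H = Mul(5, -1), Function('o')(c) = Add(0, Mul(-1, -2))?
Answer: 614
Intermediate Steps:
Function('o')(c) = 2 (Function('o')(c) = Add(0, 2) = 2)
H = -5
Function('k')(A, I) = Mul(2, I) (Function('k')(A, I) = Add(I, I) = Mul(2, I))
Function('q')(G, R) = Add(4, R) (Function('q')(G, R) = Add(R, Mul(2, 2)) = Add(R, 4) = Add(4, R))
Function('r')(C, z) = -1 (Function('r')(C, z) = Add(4, -5) = -1)
Mul(-614, Function('r')(Add(Mul(6, 1), 1), 1)) = Mul(-614, -1) = 614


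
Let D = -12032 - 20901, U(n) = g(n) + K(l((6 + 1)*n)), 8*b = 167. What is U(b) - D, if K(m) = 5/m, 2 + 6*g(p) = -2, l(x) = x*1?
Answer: 115493813/3507 ≈ 32932.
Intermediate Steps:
b = 167/8 (b = (⅛)*167 = 167/8 ≈ 20.875)
l(x) = x
g(p) = -⅔ (g(p) = -⅓ + (⅙)*(-2) = -⅓ - ⅓ = -⅔)
U(n) = -⅔ + 5/(7*n) (U(n) = -⅔ + 5/(((6 + 1)*n)) = -⅔ + 5/((7*n)) = -⅔ + 5*(1/(7*n)) = -⅔ + 5/(7*n))
D = -32933
U(b) - D = (15 - 14*167/8)/(21*(167/8)) - 1*(-32933) = (1/21)*(8/167)*(15 - 1169/4) + 32933 = (1/21)*(8/167)*(-1109/4) + 32933 = -2218/3507 + 32933 = 115493813/3507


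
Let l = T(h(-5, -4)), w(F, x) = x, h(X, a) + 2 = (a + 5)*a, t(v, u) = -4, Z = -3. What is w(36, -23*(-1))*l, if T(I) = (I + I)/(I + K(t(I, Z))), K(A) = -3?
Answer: 92/3 ≈ 30.667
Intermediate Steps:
h(X, a) = -2 + a*(5 + a) (h(X, a) = -2 + (a + 5)*a = -2 + (5 + a)*a = -2 + a*(5 + a))
T(I) = 2*I/(-3 + I) (T(I) = (I + I)/(I - 3) = (2*I)/(-3 + I) = 2*I/(-3 + I))
l = 4/3 (l = 2*(-2 + (-4)² + 5*(-4))/(-3 + (-2 + (-4)² + 5*(-4))) = 2*(-2 + 16 - 20)/(-3 + (-2 + 16 - 20)) = 2*(-6)/(-3 - 6) = 2*(-6)/(-9) = 2*(-6)*(-⅑) = 4/3 ≈ 1.3333)
w(36, -23*(-1))*l = -23*(-1)*(4/3) = 23*(4/3) = 92/3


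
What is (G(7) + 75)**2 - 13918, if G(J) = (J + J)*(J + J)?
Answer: 59523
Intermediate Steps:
G(J) = 4*J**2 (G(J) = (2*J)*(2*J) = 4*J**2)
(G(7) + 75)**2 - 13918 = (4*7**2 + 75)**2 - 13918 = (4*49 + 75)**2 - 13918 = (196 + 75)**2 - 13918 = 271**2 - 13918 = 73441 - 13918 = 59523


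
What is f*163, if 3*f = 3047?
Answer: 496661/3 ≈ 1.6555e+5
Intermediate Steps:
f = 3047/3 (f = (⅓)*3047 = 3047/3 ≈ 1015.7)
f*163 = (3047/3)*163 = 496661/3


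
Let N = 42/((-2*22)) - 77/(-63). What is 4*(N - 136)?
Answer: -53750/99 ≈ -542.93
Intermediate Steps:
N = 53/198 (N = 42/(-44) - 77*(-1/63) = 42*(-1/44) + 11/9 = -21/22 + 11/9 = 53/198 ≈ 0.26768)
4*(N - 136) = 4*(53/198 - 136) = 4*(-26875/198) = -53750/99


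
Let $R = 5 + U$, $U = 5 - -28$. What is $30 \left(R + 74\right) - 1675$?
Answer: $1685$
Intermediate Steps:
$U = 33$ ($U = 5 + 28 = 33$)
$R = 38$ ($R = 5 + 33 = 38$)
$30 \left(R + 74\right) - 1675 = 30 \left(38 + 74\right) - 1675 = 30 \cdot 112 - 1675 = 3360 - 1675 = 1685$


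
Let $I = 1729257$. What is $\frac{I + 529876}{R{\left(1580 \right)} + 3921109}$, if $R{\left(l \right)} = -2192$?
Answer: $\frac{2259133}{3918917} \approx 0.57647$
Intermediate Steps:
$\frac{I + 529876}{R{\left(1580 \right)} + 3921109} = \frac{1729257 + 529876}{-2192 + 3921109} = \frac{2259133}{3918917}$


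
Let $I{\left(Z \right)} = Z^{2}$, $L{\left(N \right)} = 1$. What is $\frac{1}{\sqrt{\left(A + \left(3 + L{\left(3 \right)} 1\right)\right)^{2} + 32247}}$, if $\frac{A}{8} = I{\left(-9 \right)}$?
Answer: $\frac{\sqrt{457351}}{457351} \approx 0.0014787$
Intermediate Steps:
$A = 648$ ($A = 8 \left(-9\right)^{2} = 8 \cdot 81 = 648$)
$\frac{1}{\sqrt{\left(A + \left(3 + L{\left(3 \right)} 1\right)\right)^{2} + 32247}} = \frac{1}{\sqrt{\left(648 + \left(3 + 1 \cdot 1\right)\right)^{2} + 32247}} = \frac{1}{\sqrt{\left(648 + \left(3 + 1\right)\right)^{2} + 32247}} = \frac{1}{\sqrt{\left(648 + 4\right)^{2} + 32247}} = \frac{1}{\sqrt{652^{2} + 32247}} = \frac{1}{\sqrt{425104 + 32247}} = \frac{1}{\sqrt{457351}} = \frac{\sqrt{457351}}{457351}$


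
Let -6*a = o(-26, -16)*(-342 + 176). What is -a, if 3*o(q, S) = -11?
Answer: 913/9 ≈ 101.44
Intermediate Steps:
o(q, S) = -11/3 (o(q, S) = (⅓)*(-11) = -11/3)
a = -913/9 (a = -(-11)*(-342 + 176)/18 = -(-11)*(-166)/18 = -⅙*1826/3 = -913/9 ≈ -101.44)
-a = -1*(-913/9) = 913/9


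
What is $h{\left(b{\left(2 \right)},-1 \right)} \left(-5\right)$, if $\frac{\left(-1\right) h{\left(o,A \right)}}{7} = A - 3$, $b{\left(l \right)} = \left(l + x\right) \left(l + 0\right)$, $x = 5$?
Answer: $-140$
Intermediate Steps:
$b{\left(l \right)} = l \left(5 + l\right)$ ($b{\left(l \right)} = \left(l + 5\right) \left(l + 0\right) = \left(5 + l\right) l = l \left(5 + l\right)$)
$h{\left(o,A \right)} = 21 - 7 A$ ($h{\left(o,A \right)} = - 7 \left(A - 3\right) = - 7 \left(-3 + A\right) = 21 - 7 A$)
$h{\left(b{\left(2 \right)},-1 \right)} \left(-5\right) = \left(21 - -7\right) \left(-5\right) = \left(21 + 7\right) \left(-5\right) = 28 \left(-5\right) = -140$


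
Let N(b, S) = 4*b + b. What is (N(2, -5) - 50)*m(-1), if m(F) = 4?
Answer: -160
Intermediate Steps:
N(b, S) = 5*b
(N(2, -5) - 50)*m(-1) = (5*2 - 50)*4 = (10 - 50)*4 = -40*4 = -160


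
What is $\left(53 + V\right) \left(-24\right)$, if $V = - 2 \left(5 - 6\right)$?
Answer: $-1320$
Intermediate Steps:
$V = 2$ ($V = \left(-2\right) \left(-1\right) = 2$)
$\left(53 + V\right) \left(-24\right) = \left(53 + 2\right) \left(-24\right) = 55 \left(-24\right) = -1320$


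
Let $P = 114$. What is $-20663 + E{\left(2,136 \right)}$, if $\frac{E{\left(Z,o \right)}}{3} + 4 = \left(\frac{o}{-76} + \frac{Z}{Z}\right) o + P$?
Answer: $- \frac{392447}{19} \approx -20655.0$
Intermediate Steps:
$E{\left(Z,o \right)} = 330 + 3 o \left(1 - \frac{o}{76}\right)$ ($E{\left(Z,o \right)} = -12 + 3 \left(\left(\frac{o}{-76} + \frac{Z}{Z}\right) o + 114\right) = -12 + 3 \left(\left(o \left(- \frac{1}{76}\right) + 1\right) o + 114\right) = -12 + 3 \left(\left(- \frac{o}{76} + 1\right) o + 114\right) = -12 + 3 \left(\left(1 - \frac{o}{76}\right) o + 114\right) = -12 + 3 \left(o \left(1 - \frac{o}{76}\right) + 114\right) = -12 + 3 \left(114 + o \left(1 - \frac{o}{76}\right)\right) = -12 + \left(342 + 3 o \left(1 - \frac{o}{76}\right)\right) = 330 + 3 o \left(1 - \frac{o}{76}\right)$)
$-20663 + E{\left(2,136 \right)} = -20663 + \left(330 + 3 \cdot 136 - \frac{3 \cdot 136^{2}}{76}\right) = -20663 + \left(330 + 408 - \frac{13872}{19}\right) = -20663 + \frac{150}{19} = - \frac{392447}{19}$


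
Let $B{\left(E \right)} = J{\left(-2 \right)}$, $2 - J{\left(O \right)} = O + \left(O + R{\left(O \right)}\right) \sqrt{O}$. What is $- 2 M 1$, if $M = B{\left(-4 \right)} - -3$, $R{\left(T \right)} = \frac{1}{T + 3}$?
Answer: $-14 - 2 i \sqrt{2} \approx -14.0 - 2.8284 i$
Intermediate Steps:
$R{\left(T \right)} = \frac{1}{3 + T}$
$J{\left(O \right)} = 2 - O - \sqrt{O} \left(O + \frac{1}{3 + O}\right)$ ($J{\left(O \right)} = 2 - \left(O + \left(O + \frac{1}{3 + O}\right) \sqrt{O}\right) = 2 - \left(O + \sqrt{O} \left(O + \frac{1}{3 + O}\right)\right) = 2 - O - \sqrt{O} \left(O + \frac{1}{3 + O}\right)$)
$B{\left(E \right)} = 4 + i \sqrt{2}$ ($B{\left(E \right)} = \frac{- \sqrt{-2} + \left(3 - 2\right) \left(2 - -2 - \left(-2\right)^{\frac{3}{2}}\right)}{3 - 2} = \frac{- i \sqrt{2} + 1 \left(2 + 2 - - 2 i \sqrt{2}\right)}{1} = 1 \left(- i \sqrt{2} + 1 \left(2 + 2 + 2 i \sqrt{2}\right)\right) = 1 \left(- i \sqrt{2} + 1 \left(4 + 2 i \sqrt{2}\right)\right) = 1 \left(- i \sqrt{2} + \left(4 + 2 i \sqrt{2}\right)\right) = 1 \left(4 + i \sqrt{2}\right) = 4 + i \sqrt{2}$)
$M = 7 + i \sqrt{2}$ ($M = \left(4 + i \sqrt{2}\right) - -3 = \left(4 + i \sqrt{2}\right) + 3 = 7 + i \sqrt{2} \approx 7.0 + 1.4142 i$)
$- 2 M 1 = - 2 \left(7 + i \sqrt{2}\right) 1 = \left(-14 - 2 i \sqrt{2}\right) 1 = -14 - 2 i \sqrt{2}$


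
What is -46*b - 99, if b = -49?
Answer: 2155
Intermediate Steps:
-46*b - 99 = -46*(-49) - 99 = 2254 - 99 = 2155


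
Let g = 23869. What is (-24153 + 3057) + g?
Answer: 2773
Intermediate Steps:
(-24153 + 3057) + g = (-24153 + 3057) + 23869 = -21096 + 23869 = 2773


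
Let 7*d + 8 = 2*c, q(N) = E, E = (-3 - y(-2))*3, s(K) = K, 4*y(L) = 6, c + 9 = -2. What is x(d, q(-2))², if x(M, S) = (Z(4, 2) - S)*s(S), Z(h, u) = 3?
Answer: 793881/16 ≈ 49618.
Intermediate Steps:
c = -11 (c = -9 - 2 = -11)
y(L) = 3/2 (y(L) = (¼)*6 = 3/2)
E = -27/2 (E = (-3 - 1*3/2)*3 = (-3 - 3/2)*3 = -9/2*3 = -27/2 ≈ -13.500)
q(N) = -27/2
d = -30/7 (d = -8/7 + (2*(-11))/7 = -8/7 + (⅐)*(-22) = -8/7 - 22/7 = -30/7 ≈ -4.2857)
x(M, S) = S*(3 - S) (x(M, S) = (3 - S)*S = S*(3 - S))
x(d, q(-2))² = (-27*(3 - 1*(-27/2))/2)² = (-27*(3 + 27/2)/2)² = (-27/2*33/2)² = (-891/4)² = 793881/16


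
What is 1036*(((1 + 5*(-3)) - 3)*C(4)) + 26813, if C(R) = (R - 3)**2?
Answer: 9201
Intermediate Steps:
C(R) = (-3 + R)**2
1036*(((1 + 5*(-3)) - 3)*C(4)) + 26813 = 1036*(((1 + 5*(-3)) - 3)*(-3 + 4)**2) + 26813 = 1036*(((1 - 15) - 3)*1**2) + 26813 = 1036*((-14 - 3)*1) + 26813 = 1036*(-17*1) + 26813 = 1036*(-17) + 26813 = -17612 + 26813 = 9201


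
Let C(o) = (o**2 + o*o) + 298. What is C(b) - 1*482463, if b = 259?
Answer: -348003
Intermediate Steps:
C(o) = 298 + 2*o**2 (C(o) = (o**2 + o**2) + 298 = 2*o**2 + 298 = 298 + 2*o**2)
C(b) - 1*482463 = (298 + 2*259**2) - 1*482463 = (298 + 2*67081) - 482463 = (298 + 134162) - 482463 = 134460 - 482463 = -348003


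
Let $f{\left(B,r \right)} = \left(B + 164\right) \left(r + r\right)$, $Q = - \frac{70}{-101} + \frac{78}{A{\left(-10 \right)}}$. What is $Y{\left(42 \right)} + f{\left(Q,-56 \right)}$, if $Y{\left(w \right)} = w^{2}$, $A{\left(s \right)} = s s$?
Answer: $- \frac{42341684}{2525} \approx -16769.0$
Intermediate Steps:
$A{\left(s \right)} = s^{2}$
$Q = \frac{7439}{5050}$ ($Q = - \frac{70}{-101} + \frac{78}{\left(-10\right)^{2}} = \left(-70\right) \left(- \frac{1}{101}\right) + \frac{78}{100} = \frac{70}{101} + 78 \cdot \frac{1}{100} = \frac{70}{101} + \frac{39}{50} = \frac{7439}{5050} \approx 1.4731$)
$f{\left(B,r \right)} = 2 r \left(164 + B\right)$ ($f{\left(B,r \right)} = \left(164 + B\right) 2 r = 2 r \left(164 + B\right)$)
$Y{\left(42 \right)} + f{\left(Q,-56 \right)} = 42^{2} + 2 \left(-56\right) \left(164 + \frac{7439}{5050}\right) = 1764 + 2 \left(-56\right) \frac{835639}{5050} = 1764 - \frac{46795784}{2525} = - \frac{42341684}{2525}$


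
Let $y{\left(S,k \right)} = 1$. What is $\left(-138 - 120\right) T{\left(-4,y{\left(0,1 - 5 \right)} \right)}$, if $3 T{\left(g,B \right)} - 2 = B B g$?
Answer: $172$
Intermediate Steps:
$T{\left(g,B \right)} = \frac{2}{3} + \frac{g B^{2}}{3}$ ($T{\left(g,B \right)} = \frac{2}{3} + \frac{B B g}{3} = \frac{2}{3} + \frac{B^{2} g}{3} = \frac{2}{3} + \frac{g B^{2}}{3}$)
$\left(-138 - 120\right) T{\left(-4,y{\left(0,1 - 5 \right)} \right)} = \left(-138 - 120\right) \left(\frac{2}{3} + \frac{1}{3} \left(-4\right) 1^{2}\right) = - 258 \left(\frac{2}{3} + \frac{1}{3} \left(-4\right) 1\right) = - 258 \left(\frac{2}{3} - \frac{4}{3}\right) = \left(-258\right) \left(- \frac{2}{3}\right) = 172$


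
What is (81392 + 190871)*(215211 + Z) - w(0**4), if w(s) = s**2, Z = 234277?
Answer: 122378951344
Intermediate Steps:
(81392 + 190871)*(215211 + Z) - w(0**4) = (81392 + 190871)*(215211 + 234277) - (0**4)**2 = 272263*449488 - 1*0**2 = 122378951344 - 1*0 = 122378951344 + 0 = 122378951344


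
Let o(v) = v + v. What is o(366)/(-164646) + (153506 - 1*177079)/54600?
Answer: -217842631/499426200 ≈ -0.43619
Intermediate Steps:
o(v) = 2*v
o(366)/(-164646) + (153506 - 1*177079)/54600 = (2*366)/(-164646) + (153506 - 1*177079)/54600 = 732*(-1/164646) + (153506 - 177079)*(1/54600) = -122/27441 - 23573*1/54600 = -122/27441 - 23573/54600 = -217842631/499426200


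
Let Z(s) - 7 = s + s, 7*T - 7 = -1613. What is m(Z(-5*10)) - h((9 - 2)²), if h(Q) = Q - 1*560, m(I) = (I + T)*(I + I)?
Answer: 423379/7 ≈ 60483.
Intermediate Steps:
T = -1606/7 (T = 1 + (⅐)*(-1613) = 1 - 1613/7 = -1606/7 ≈ -229.43)
Z(s) = 7 + 2*s (Z(s) = 7 + (s + s) = 7 + 2*s)
m(I) = 2*I*(-1606/7 + I) (m(I) = (I - 1606/7)*(I + I) = (-1606/7 + I)*(2*I) = 2*I*(-1606/7 + I))
h(Q) = -560 + Q (h(Q) = Q - 560 = -560 + Q)
m(Z(-5*10)) - h((9 - 2)²) = 2*(7 + 2*(-5*10))*(-1606 + 7*(7 + 2*(-5*10)))/7 - (-560 + (9 - 2)²) = 2*(7 + 2*(-50))*(-1606 + 7*(7 + 2*(-50)))/7 - (-560 + 7²) = 2*(7 - 100)*(-1606 + 7*(7 - 100))/7 - (-560 + 49) = (2/7)*(-93)*(-1606 + 7*(-93)) - 1*(-511) = (2/7)*(-93)*(-1606 - 651) + 511 = (2/7)*(-93)*(-2257) + 511 = 419802/7 + 511 = 423379/7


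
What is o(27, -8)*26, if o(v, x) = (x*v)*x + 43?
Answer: 46046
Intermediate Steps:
o(v, x) = 43 + v*x**2 (o(v, x) = (v*x)*x + 43 = v*x**2 + 43 = 43 + v*x**2)
o(27, -8)*26 = (43 + 27*(-8)**2)*26 = (43 + 27*64)*26 = (43 + 1728)*26 = 1771*26 = 46046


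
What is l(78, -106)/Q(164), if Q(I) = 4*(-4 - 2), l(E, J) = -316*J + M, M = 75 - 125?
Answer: -16723/12 ≈ -1393.6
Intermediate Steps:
M = -50
l(E, J) = -50 - 316*J (l(E, J) = -316*J - 50 = -50 - 316*J)
Q(I) = -24 (Q(I) = 4*(-6) = -24)
l(78, -106)/Q(164) = (-50 - 316*(-106))/(-24) = (-50 + 33496)*(-1/24) = 33446*(-1/24) = -16723/12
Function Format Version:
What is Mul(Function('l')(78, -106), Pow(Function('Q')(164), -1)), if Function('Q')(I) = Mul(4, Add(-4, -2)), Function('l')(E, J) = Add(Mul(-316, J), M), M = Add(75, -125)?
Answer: Rational(-16723, 12) ≈ -1393.6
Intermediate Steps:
M = -50
Function('l')(E, J) = Add(-50, Mul(-316, J)) (Function('l')(E, J) = Add(Mul(-316, J), -50) = Add(-50, Mul(-316, J)))
Function('Q')(I) = -24 (Function('Q')(I) = Mul(4, -6) = -24)
Mul(Function('l')(78, -106), Pow(Function('Q')(164), -1)) = Mul(Add(-50, Mul(-316, -106)), Pow(-24, -1)) = Mul(Add(-50, 33496), Rational(-1, 24)) = Mul(33446, Rational(-1, 24)) = Rational(-16723, 12)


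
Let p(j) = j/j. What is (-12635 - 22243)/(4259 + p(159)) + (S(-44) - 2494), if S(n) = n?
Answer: -1807793/710 ≈ -2546.2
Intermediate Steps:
p(j) = 1
(-12635 - 22243)/(4259 + p(159)) + (S(-44) - 2494) = (-12635 - 22243)/(4259 + 1) + (-44 - 2494) = -34878/4260 - 2538 = -34878*1/4260 - 2538 = -5813/710 - 2538 = -1807793/710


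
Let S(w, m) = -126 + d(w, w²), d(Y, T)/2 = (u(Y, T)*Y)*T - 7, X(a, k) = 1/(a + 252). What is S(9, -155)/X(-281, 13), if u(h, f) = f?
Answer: -3420782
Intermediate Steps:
X(a, k) = 1/(252 + a)
d(Y, T) = -14 + 2*Y*T² (d(Y, T) = 2*((T*Y)*T - 7) = 2*(Y*T² - 7) = 2*(-7 + Y*T²) = -14 + 2*Y*T²)
S(w, m) = -140 + 2*w⁵ (S(w, m) = -126 + (-14 + 2*w*(w²)²) = -126 + (-14 + 2*w*w⁴) = -126 + (-14 + 2*w⁵) = -140 + 2*w⁵)
S(9, -155)/X(-281, 13) = (-140 + 2*9⁵)/(1/(252 - 281)) = (-140 + 2*59049)/(1/(-29)) = (-140 + 118098)/(-1/29) = 117958*(-29) = -3420782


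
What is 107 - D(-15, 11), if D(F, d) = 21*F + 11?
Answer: 411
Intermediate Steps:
D(F, d) = 11 + 21*F
107 - D(-15, 11) = 107 - (11 + 21*(-15)) = 107 - (11 - 315) = 107 - 1*(-304) = 107 + 304 = 411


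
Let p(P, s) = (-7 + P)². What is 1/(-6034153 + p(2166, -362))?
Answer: -1/1372872 ≈ -7.2840e-7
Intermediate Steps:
1/(-6034153 + p(2166, -362)) = 1/(-6034153 + (-7 + 2166)²) = 1/(-6034153 + 2159²) = 1/(-6034153 + 4661281) = 1/(-1372872) = -1/1372872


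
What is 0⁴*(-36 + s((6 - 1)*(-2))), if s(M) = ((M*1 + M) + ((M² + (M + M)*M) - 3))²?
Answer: 0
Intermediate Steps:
s(M) = (-3 + 2*M + 3*M²)² (s(M) = ((M + M) + ((M² + (2*M)*M) - 3))² = (2*M + ((M² + 2*M²) - 3))² = (2*M + (3*M² - 3))² = (2*M + (-3 + 3*M²))² = (-3 + 2*M + 3*M²)²)
0⁴*(-36 + s((6 - 1)*(-2))) = 0⁴*(-36 + (-3 + 2*((6 - 1)*(-2)) + 3*((6 - 1)*(-2))²)²) = 0*(-36 + (-3 + 2*(5*(-2)) + 3*(5*(-2))²)²) = 0*(-36 + (-3 + 2*(-10) + 3*(-10)²)²) = 0*(-36 + (-3 - 20 + 3*100)²) = 0*(-36 + (-3 - 20 + 300)²) = 0*(-36 + 277²) = 0*(-36 + 76729) = 0*76693 = 0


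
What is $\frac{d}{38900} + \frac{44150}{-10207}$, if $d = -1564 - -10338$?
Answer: $- \frac{813939391}{198526150} \approx -4.0999$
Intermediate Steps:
$d = 8774$ ($d = -1564 + 10338 = 8774$)
$\frac{d}{38900} + \frac{44150}{-10207} = \frac{8774}{38900} + \frac{44150}{-10207} = 8774 \cdot \frac{1}{38900} + 44150 \left(- \frac{1}{10207}\right) = \frac{4387}{19450} - \frac{44150}{10207} = - \frac{813939391}{198526150}$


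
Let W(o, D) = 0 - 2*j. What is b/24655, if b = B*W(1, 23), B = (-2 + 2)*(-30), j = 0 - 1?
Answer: 0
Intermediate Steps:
j = -1
B = 0 (B = 0*(-30) = 0)
W(o, D) = 2 (W(o, D) = 0 - 2*(-1) = 0 + 2 = 2)
b = 0 (b = 0*2 = 0)
b/24655 = 0/24655 = 0*(1/24655) = 0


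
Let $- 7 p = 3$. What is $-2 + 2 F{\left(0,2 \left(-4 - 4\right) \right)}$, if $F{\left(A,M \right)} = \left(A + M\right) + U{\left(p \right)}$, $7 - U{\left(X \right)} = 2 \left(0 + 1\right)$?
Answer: $-24$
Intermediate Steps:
$p = - \frac{3}{7}$ ($p = \left(- \frac{1}{7}\right) 3 = - \frac{3}{7} \approx -0.42857$)
$U{\left(X \right)} = 5$ ($U{\left(X \right)} = 7 - 2 \left(0 + 1\right) = 7 - 2 \cdot 1 = 7 - 2 = 5$)
$F{\left(A,M \right)} = 5 + A + M$ ($F{\left(A,M \right)} = \left(A + M\right) + 5 = 5 + A + M$)
$-2 + 2 F{\left(0,2 \left(-4 - 4\right) \right)} = -2 + 2 \left(5 + 0 + 2 \left(-4 - 4\right)\right) = -2 + 2 \left(5 + 0 + 2 \left(-8\right)\right) = -2 + 2 \left(5 + 0 - 16\right) = -2 + 2 \left(-11\right) = -2 - 22 = -24$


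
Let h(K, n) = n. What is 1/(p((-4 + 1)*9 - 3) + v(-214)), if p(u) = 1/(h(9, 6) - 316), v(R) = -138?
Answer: -310/42781 ≈ -0.0072462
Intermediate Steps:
p(u) = -1/310 (p(u) = 1/(6 - 316) = 1/(-310) = -1/310)
1/(p((-4 + 1)*9 - 3) + v(-214)) = 1/(-1/310 - 138) = 1/(-42781/310) = -310/42781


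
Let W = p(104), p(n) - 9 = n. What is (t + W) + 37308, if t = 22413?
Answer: 59834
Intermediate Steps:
p(n) = 9 + n
W = 113 (W = 9 + 104 = 113)
(t + W) + 37308 = (22413 + 113) + 37308 = 22526 + 37308 = 59834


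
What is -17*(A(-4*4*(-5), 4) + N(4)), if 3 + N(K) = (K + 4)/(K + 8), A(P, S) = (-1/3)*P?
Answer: 493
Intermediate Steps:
A(P, S) = -P/3 (A(P, S) = (-1*⅓)*P = -P/3)
N(K) = -3 + (4 + K)/(8 + K) (N(K) = -3 + (K + 4)/(K + 8) = -3 + (4 + K)/(8 + K))
-17*(A(-4*4*(-5), 4) + N(4)) = -17*(-(-4*4)*(-5)/3 + 2*(-10 - 1*4)/(8 + 4)) = -17*(-(-16)*(-5)/3 + 2*(-10 - 4)/12) = -17*(-⅓*80 + 2*(1/12)*(-14)) = -17*(-80/3 - 7/3) = -17*(-29) = 493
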